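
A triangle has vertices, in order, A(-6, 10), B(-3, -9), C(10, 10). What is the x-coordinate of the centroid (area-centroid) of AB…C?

Apply the shoelace formula. First the cross-terms c_i = x_i·y_{i+1} − x_{i+1}·y_i:
  84, 60, 160  ⇒  2A = 304, A = 152.
Then Σ (x_i + x_{i+1})·c_i = 304, so x̄ = 304 / (6·152) = 1/3.

1/3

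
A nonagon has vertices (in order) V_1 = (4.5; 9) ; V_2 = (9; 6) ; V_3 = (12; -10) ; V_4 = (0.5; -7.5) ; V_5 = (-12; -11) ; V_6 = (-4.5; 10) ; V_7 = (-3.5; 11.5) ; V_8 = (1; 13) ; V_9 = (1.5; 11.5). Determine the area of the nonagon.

343

Cross-terms: -54, -162, -85, -95.5, -169.5, -16.75, -57, -8, -38.25  ⇒  Σ = -686
Area = |Σ|/2 = 343.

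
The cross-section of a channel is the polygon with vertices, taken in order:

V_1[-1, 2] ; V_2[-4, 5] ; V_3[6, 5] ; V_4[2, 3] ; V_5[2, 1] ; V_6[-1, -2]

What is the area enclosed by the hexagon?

25

V_1→V_2: (-1)(5) − (-4)(2) = 3
V_2→V_3: (-4)(5) − (6)(5) = -50
V_3→V_4: (6)(3) − (2)(5) = 8
V_4→V_5: (2)(1) − (2)(3) = -4
V_5→V_6: (2)(-2) − (-1)(1) = -3
V_6→V_1: (-1)(2) − (-1)(-2) = -4
Σ = -50
Area = |Σ|/2 = 25.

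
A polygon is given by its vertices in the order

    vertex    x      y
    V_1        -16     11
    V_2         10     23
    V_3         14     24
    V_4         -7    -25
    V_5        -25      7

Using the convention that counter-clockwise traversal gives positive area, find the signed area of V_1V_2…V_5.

-789.5

Cross-terms: -478, -82, -182, -674, -163  ⇒  Σ = -1579
Signed area = Σ/2 = -789.5 (negative ⇒ clockwise traversal).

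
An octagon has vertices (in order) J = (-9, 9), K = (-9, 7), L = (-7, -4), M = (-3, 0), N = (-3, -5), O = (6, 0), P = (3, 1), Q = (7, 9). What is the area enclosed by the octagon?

153

Cross-terms: 18, 85, -12, 15, 30, 6, 20, 144  ⇒  Σ = 306
Area = |Σ|/2 = 153.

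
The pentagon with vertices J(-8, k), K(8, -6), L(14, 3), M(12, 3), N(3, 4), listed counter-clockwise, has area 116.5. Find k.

The doubled signed area Σ (x_i y_{i+1} − x_{i+1} y_i) is linear in k.
With k=0 it equals 233; the coefficient of k is -5 (from the two edges through J).
So -5·k + 233 = 2·116.5 = 233 ⇒ k = 0.

0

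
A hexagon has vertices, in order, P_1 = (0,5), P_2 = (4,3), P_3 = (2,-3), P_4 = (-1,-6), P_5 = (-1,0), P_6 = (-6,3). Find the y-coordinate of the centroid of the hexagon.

Apply the shoelace formula. First the cross-terms c_i = x_i·y_{i+1} − x_{i+1}·y_i:
  -20, -18, -15, -6, -3, -30  ⇒  2A = -92, A = -46.
Then Σ (y_i + y_{i+1})·c_i = -238, so ȳ = -238 / (6·(-46)) = 119/138.

119/138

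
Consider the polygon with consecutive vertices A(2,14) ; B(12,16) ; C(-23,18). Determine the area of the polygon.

45

Apply the shoelace formula: 2A = Σ (x_i·y_{i+1} − x_{i+1}·y_i), indices taken mod 3.
Σ = (-136) + (584) + (-358) = 90
Area = |Σ|/2 = 45.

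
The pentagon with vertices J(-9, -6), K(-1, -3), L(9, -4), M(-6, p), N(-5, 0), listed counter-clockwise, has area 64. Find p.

The doubled signed area Σ (x_i y_{i+1} − x_{i+1} y_i) is linear in p.
With p=0 it equals 58; the coefficient of p is 14 (from the two edges through M).
So 14·p + 58 = 2·64 = 128 ⇒ p = 5.

5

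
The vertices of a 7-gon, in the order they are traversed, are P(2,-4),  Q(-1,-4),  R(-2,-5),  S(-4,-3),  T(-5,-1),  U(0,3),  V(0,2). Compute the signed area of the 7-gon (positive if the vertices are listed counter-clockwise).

-29.5

Σ = (-12) + (-3) + (-14) + (-11) + (-15) + (0) + (-4) = -59
Signed area = Σ/2 = -29.5 (negative ⇒ clockwise traversal).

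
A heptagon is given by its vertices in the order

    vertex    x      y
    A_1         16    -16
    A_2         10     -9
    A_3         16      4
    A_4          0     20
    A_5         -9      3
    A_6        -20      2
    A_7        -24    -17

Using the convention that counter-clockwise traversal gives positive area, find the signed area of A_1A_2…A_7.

Cross-terms: 16, 184, 320, 180, 42, 388, 656  ⇒  Σ = 1786
Signed area = Σ/2 = 893 (positive ⇒ counter-clockwise traversal).

893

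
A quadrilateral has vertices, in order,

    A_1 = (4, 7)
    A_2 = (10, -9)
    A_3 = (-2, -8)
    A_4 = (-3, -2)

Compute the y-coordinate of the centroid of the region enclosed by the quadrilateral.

Apply the shoelace formula. First the cross-terms c_i = x_i·y_{i+1} − x_{i+1}·y_i:
  -106, -98, -20, -13  ⇒  2A = -237, A = -118.5.
Then Σ (y_i + y_{i+1})·c_i = 2013, so ȳ = 2013 / (6·(-118.5)) = -671/237.

-671/237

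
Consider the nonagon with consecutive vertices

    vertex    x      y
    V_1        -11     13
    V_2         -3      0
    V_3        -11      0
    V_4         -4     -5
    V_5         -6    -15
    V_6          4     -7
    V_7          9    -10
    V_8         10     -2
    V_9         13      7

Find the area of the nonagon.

336.5

Σ = (39) + (0) + (55) + (30) + (102) + (23) + (82) + (96) + (246) = 673
Area = |Σ|/2 = 336.5.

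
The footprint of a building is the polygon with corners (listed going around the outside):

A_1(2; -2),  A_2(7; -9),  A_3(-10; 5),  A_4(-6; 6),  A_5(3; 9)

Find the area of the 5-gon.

92.5

Cross-terms: -4, -55, -30, -72, -24  ⇒  Σ = -185
Area = |Σ|/2 = 92.5.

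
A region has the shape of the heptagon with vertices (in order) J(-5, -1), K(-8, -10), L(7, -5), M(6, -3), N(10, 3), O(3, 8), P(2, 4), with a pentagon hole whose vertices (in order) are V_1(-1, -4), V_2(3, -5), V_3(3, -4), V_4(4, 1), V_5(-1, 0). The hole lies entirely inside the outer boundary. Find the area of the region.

Outer boundary:
Apply the shoelace (surveyor's) formula: 2A = Σ (x_i·y_{i+1} − x_{i+1}·y_i), indices taken mod 7.
Σ = (42) + (110) + (9) + (48) + (71) + (-4) + (18) = 294
Area = |Σ|/2 = 147.
Hole:
Cross-terms: 17, 3, 19, 1, 4  ⇒  Σ = 44
Area = |Σ|/2 = 22.
Net area = 147 − 22 = 125.

125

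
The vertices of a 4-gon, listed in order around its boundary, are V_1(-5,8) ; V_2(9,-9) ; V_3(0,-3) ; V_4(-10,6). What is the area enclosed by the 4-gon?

67

V_1→V_2: (-5)(-9) − (9)(8) = -27
V_2→V_3: (9)(-3) − (0)(-9) = -27
V_3→V_4: (0)(6) − (-10)(-3) = -30
V_4→V_1: (-10)(8) − (-5)(6) = -50
Σ = -134
Area = |Σ|/2 = 67.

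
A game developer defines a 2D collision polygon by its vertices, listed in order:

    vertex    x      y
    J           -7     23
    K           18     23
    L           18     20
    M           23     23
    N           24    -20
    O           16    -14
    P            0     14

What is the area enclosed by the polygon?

690.5

Cross-terms: -575, -54, -46, -1012, -16, 224, 98  ⇒  Σ = -1381
Area = |Σ|/2 = 690.5.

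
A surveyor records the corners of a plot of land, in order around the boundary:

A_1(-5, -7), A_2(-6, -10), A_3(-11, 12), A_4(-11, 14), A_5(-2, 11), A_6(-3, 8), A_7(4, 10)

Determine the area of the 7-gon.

Cross-terms: 8, -182, -22, -93, 17, -62, 22  ⇒  Σ = -312
Area = |Σ|/2 = 156.

156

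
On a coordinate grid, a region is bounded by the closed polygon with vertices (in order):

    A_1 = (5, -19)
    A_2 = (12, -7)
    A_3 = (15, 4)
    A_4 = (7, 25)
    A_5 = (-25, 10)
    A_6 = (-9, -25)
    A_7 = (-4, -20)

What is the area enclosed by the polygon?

1179.5

Apply the shoelace (surveyor's) formula: 2A = Σ (x_i·y_{i+1} − x_{i+1}·y_i), indices taken mod 7.
Cross-terms: 193, 153, 347, 695, 715, 80, 176  ⇒  Σ = 2359
Area = |Σ|/2 = 1179.5.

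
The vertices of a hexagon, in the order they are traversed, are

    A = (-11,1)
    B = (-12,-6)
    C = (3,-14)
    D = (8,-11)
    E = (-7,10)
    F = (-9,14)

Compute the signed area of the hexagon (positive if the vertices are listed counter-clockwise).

241.5

A→B: (-11)(-6) − (-12)(1) = 78
B→C: (-12)(-14) − (3)(-6) = 186
C→D: (3)(-11) − (8)(-14) = 79
D→E: (8)(10) − (-7)(-11) = 3
E→F: (-7)(14) − (-9)(10) = -8
F→A: (-9)(1) − (-11)(14) = 145
Σ = 483
Signed area = Σ/2 = 241.5 (positive ⇒ counter-clockwise traversal).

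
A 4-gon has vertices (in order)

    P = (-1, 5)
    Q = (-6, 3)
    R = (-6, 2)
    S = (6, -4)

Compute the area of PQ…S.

Apply the shoelace formula: 2A = Σ (x_i·y_{i+1} − x_{i+1}·y_i), indices taken mod 4.
Σ = (27) + (6) + (12) + (26) = 71
Area = |Σ|/2 = 35.5.

35.5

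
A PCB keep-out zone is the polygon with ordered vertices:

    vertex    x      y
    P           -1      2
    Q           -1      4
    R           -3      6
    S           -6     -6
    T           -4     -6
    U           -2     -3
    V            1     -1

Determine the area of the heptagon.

Σ = (-2) + (6) + (54) + (12) + (0) + (5) + (1) = 76
Area = |Σ|/2 = 38.

38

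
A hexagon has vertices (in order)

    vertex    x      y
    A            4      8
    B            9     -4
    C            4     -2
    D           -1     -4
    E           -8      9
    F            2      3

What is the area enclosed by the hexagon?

Apply Gauss's area formula: 2A = Σ (x_i·y_{i+1} − x_{i+1}·y_i), indices taken mod 6.
Cross-terms: -88, -2, -18, -41, -42, 4  ⇒  Σ = -187
Area = |Σ|/2 = 93.5.

93.5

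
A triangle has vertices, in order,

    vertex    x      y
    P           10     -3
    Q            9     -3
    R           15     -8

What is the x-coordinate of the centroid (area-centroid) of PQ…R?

Apply Gauss's area formula. First the cross-terms c_i = x_i·y_{i+1} − x_{i+1}·y_i:
  -3, -27, 35  ⇒  2A = 5, A = 2.5.
Then Σ (x_i + x_{i+1})·c_i = 170, so x̄ = 170 / (6·2.5) = 34/3.

34/3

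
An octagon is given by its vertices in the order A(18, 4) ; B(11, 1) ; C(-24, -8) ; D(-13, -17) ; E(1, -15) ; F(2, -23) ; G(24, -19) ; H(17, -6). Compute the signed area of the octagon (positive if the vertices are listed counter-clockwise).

Apply Gauss's area formula: 2A = Σ (x_i·y_{i+1} − x_{i+1}·y_i), indices taken mod 8.
Σ = (-26) + (-64) + (304) + (212) + (7) + (514) + (179) + (176) = 1302
Signed area = Σ/2 = 651 (positive ⇒ counter-clockwise traversal).

651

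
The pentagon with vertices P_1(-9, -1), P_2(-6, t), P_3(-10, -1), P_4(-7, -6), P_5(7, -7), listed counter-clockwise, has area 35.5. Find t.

The doubled signed area Σ (x_i y_{i+1} − x_{i+1} y_i) is linear in t.
With t=0 it equals 74; the coefficient of t is 1 (from the two edges through P_2).
So 1·t + 74 = 2·35.5 = 71 ⇒ t = -3.

-3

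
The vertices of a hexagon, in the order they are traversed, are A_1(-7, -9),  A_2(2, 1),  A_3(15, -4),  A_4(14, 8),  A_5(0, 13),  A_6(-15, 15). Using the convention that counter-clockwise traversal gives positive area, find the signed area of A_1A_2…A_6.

390.5

Σ = (11) + (-23) + (176) + (182) + (195) + (240) = 781
Signed area = Σ/2 = 390.5 (positive ⇒ counter-clockwise traversal).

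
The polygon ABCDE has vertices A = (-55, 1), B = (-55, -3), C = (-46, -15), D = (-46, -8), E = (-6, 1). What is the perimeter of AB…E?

|AB| = √((0)² + (-4)²) = √16 = 4
|BC| = √((9)² + (-12)²) = √225 = 15
|CD| = √((0)² + (7)²) = √49 = 7
|DE| = √((40)² + (9)²) = √1681 = 41
|EA| = √((-49)² + (0)²) = √2401 = 49
Perimeter = 4 + 15 + 7 + 41 + 49 = 116.

116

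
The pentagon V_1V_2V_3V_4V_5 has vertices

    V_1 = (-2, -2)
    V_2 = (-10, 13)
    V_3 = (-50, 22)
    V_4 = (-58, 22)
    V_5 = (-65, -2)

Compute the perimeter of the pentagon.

|V_1V_2| = √((-8)² + (15)²) = √289 = 17
|V_2V_3| = √((-40)² + (9)²) = √1681 = 41
|V_3V_4| = √((-8)² + (0)²) = √64 = 8
|V_4V_5| = √((-7)² + (-24)²) = √625 = 25
|V_5V_1| = √((63)² + (0)²) = √3969 = 63
Perimeter = 17 + 41 + 8 + 25 + 63 = 154.

154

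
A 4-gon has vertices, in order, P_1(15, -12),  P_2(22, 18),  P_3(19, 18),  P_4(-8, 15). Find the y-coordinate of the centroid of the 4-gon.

Apply the surveyor's formula. First the cross-terms c_i = x_i·y_{i+1} − x_{i+1}·y_i:
  534, 54, 429, -129  ⇒  2A = 888, A = 444.
Then Σ (y_i + y_{i+1})·c_i = 18918, so ȳ = 18918 / (6·444) = 1051/148.

1051/148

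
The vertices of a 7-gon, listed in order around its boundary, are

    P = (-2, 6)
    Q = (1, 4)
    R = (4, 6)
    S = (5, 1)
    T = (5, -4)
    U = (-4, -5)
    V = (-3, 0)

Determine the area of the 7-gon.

Apply Gauss's area formula: 2A = Σ (x_i·y_{i+1} − x_{i+1}·y_i), indices taken mod 7.
Cross-terms: -14, -10, -26, -25, -41, -15, -18  ⇒  Σ = -149
Area = |Σ|/2 = 74.5.

74.5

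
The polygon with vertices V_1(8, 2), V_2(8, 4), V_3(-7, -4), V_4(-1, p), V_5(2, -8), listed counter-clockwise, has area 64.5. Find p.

Write out the shoelace sum; only the two edges meeting at V_4 involve p:
2·Area = [((-7)·p − (-1)·(-4)) + ((-1)·(-8) − 2·p)] + 80
       = -9·p + 84 = 129
⇒ p = -5.

-5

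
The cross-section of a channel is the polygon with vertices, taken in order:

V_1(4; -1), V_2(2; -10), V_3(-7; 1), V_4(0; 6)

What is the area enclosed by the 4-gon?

Apply the shoelace formula: 2A = Σ (x_i·y_{i+1} − x_{i+1}·y_i), indices taken mod 4.
Cross-terms: -38, -68, -42, -24  ⇒  Σ = -172
Area = |Σ|/2 = 86.

86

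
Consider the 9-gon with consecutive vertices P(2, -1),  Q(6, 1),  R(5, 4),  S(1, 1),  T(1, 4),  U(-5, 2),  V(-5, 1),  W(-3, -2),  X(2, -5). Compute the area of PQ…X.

Σ = (8) + (19) + (1) + (3) + (22) + (5) + (13) + (19) + (8) = 98
Area = |Σ|/2 = 49.

49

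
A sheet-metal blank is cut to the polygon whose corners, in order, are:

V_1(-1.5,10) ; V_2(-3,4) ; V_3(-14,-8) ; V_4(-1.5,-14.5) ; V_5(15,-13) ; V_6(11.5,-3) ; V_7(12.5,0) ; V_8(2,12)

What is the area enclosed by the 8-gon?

431

Apply Gauss's area formula: 2A = Σ (x_i·y_{i+1} − x_{i+1}·y_i), indices taken mod 8.
Σ = (24) + (80) + (191) + (237) + (104.5) + (37.5) + (150) + (38) = 862
Area = |Σ|/2 = 431.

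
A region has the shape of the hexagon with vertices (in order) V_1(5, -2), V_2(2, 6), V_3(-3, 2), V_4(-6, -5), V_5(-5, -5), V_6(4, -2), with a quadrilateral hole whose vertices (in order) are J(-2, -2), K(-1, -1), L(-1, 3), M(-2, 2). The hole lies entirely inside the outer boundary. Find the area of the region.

56

Outer boundary:
Apply the shoelace formula: 2A = Σ (x_i·y_{i+1} − x_{i+1}·y_i), indices taken mod 6.
V_1→V_2: (5)(6) − (2)(-2) = 34
V_2→V_3: (2)(2) − (-3)(6) = 22
V_3→V_4: (-3)(-5) − (-6)(2) = 27
V_4→V_5: (-6)(-5) − (-5)(-5) = 5
V_5→V_6: (-5)(-2) − (4)(-5) = 30
V_6→V_1: (4)(-2) − (5)(-2) = 2
Σ = 120
Area = |Σ|/2 = 60.
Hole:
Apply Gauss's area formula: 2A = Σ (x_i·y_{i+1} − x_{i+1}·y_i), indices taken mod 4.
Cross-terms: 0, -4, 4, 8  ⇒  Σ = 8
Area = |Σ|/2 = 4.
Net area = 60 − 4 = 56.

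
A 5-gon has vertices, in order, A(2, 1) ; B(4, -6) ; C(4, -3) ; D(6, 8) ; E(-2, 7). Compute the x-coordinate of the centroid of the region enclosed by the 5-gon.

61/22

Apply the surveyor's formula. First the cross-terms c_i = x_i·y_{i+1} − x_{i+1}·y_i:
  -16, 12, 50, 58, -16  ⇒  2A = 88, A = 44.
Then Σ (x_i + x_{i+1})·c_i = 732, so x̄ = 732 / (6·44) = 61/22.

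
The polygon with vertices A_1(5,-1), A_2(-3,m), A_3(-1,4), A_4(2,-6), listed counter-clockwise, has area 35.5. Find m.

Write out the shoelace sum; only the two edges meeting at A_2 involve m:
2·Area = [(5·m − (-3)·(-1)) + ((-3)·4 − (-1)·m)] + 26
       = 6·m + 11 = 71
⇒ m = 10.

10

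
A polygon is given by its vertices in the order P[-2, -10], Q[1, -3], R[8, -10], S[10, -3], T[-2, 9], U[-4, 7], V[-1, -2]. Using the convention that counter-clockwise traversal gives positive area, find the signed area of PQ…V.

Apply the shoelace (surveyor's) formula: 2A = Σ (x_i·y_{i+1} − x_{i+1}·y_i), indices taken mod 7.
Σ = (16) + (14) + (76) + (84) + (22) + (15) + (6) = 233
Signed area = Σ/2 = 116.5 (positive ⇒ counter-clockwise traversal).

116.5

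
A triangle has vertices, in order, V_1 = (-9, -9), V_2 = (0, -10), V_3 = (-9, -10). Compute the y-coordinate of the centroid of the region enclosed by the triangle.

Apply Gauss's area formula. First the cross-terms c_i = x_i·y_{i+1} − x_{i+1}·y_i:
  90, -90, -9  ⇒  2A = -9, A = -4.5.
Then Σ (y_i + y_{i+1})·c_i = 261, so ȳ = 261 / (6·(-4.5)) = -29/3.

-29/3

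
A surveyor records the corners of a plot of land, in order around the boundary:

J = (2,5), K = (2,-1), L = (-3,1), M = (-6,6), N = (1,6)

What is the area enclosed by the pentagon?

Cross-terms: -12, -1, -12, -42, -7  ⇒  Σ = -74
Area = |Σ|/2 = 37.

37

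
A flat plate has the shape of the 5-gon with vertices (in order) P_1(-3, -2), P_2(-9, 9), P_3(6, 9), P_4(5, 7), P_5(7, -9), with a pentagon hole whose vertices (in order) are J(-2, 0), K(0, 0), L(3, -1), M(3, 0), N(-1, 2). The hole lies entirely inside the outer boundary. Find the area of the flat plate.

Outer boundary:
Σ = (-45) + (-135) + (-3) + (-94) + (-41) = -318
Area = |Σ|/2 = 159.
Hole:
Cross-terms: 0, 0, 3, 6, 4  ⇒  Σ = 13
Area = |Σ|/2 = 6.5.
Net area = 159 − 6.5 = 152.5.

152.5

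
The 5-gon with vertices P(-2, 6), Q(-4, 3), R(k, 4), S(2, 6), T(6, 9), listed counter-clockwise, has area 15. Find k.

The doubled signed area Σ (x_i y_{i+1} − x_{i+1} y_i) is linear in k.
With k=0 it equals 30; the coefficient of k is 3 (from the two edges through R).
So 3·k + 30 = 2·15 = 30 ⇒ k = 0.

0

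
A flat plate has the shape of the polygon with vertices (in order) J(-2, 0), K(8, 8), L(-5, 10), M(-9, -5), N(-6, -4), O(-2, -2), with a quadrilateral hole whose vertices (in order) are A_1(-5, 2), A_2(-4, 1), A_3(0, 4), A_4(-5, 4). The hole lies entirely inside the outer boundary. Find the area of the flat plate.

104

Outer boundary:
Cross-terms: -16, 120, 115, 6, 4, -4  ⇒  Σ = 225
Area = |Σ|/2 = 112.5.
Hole:
Apply the surveyor's formula: 2A = Σ (x_i·y_{i+1} − x_{i+1}·y_i), indices taken mod 4.
Cross-terms: 3, -16, 20, 10  ⇒  Σ = 17
Area = |Σ|/2 = 8.5.
Net area = 112.5 − 8.5 = 104.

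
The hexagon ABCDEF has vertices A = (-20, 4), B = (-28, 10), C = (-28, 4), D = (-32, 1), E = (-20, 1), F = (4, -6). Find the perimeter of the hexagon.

84

|AB| = √((-8)² + (6)²) = √100 = 10
|BC| = √((0)² + (-6)²) = √36 = 6
|CD| = √((-4)² + (-3)²) = √25 = 5
|DE| = √((12)² + (0)²) = √144 = 12
|EF| = √((24)² + (-7)²) = √625 = 25
|FA| = √((-24)² + (10)²) = √676 = 26
Perimeter = 10 + 6 + 5 + 12 + 25 + 26 = 84.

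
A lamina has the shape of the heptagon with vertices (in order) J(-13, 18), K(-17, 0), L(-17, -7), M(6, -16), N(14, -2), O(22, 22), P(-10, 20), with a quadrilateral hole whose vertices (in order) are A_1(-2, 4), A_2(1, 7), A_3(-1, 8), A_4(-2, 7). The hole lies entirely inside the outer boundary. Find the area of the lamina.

Outer boundary:
Apply the surveyor's formula: 2A = Σ (x_i·y_{i+1} − x_{i+1}·y_i), indices taken mod 7.
Cross-terms: 306, 119, 314, 212, 352, 660, 80  ⇒  Σ = 2043
Area = |Σ|/2 = 1021.5.
Hole:
Apply Gauss's area formula: 2A = Σ (x_i·y_{i+1} − x_{i+1}·y_i), indices taken mod 4.
A_1→A_2: (-2)(7) − (1)(4) = -18
A_2→A_3: (1)(8) − (-1)(7) = 15
A_3→A_4: (-1)(7) − (-2)(8) = 9
A_4→A_1: (-2)(4) − (-2)(7) = 6
Σ = 12
Area = |Σ|/2 = 6.
Net area = 1021.5 − 6 = 1015.5.

1015.5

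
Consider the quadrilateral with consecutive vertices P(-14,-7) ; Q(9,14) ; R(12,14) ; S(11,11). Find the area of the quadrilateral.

Cross-terms: -133, -42, -22, 77  ⇒  Σ = -120
Area = |Σ|/2 = 60.

60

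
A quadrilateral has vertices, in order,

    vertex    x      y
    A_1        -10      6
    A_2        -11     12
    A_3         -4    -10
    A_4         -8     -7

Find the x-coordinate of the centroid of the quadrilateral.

Apply Gauss's area formula. First the cross-terms c_i = x_i·y_{i+1} − x_{i+1}·y_i:
  -54, 158, -52, -118  ⇒  2A = -66, A = -33.
Then Σ (x_i + x_{i+1})·c_i = 1512, so x̄ = 1512 / (6·(-33)) = -84/11.

-84/11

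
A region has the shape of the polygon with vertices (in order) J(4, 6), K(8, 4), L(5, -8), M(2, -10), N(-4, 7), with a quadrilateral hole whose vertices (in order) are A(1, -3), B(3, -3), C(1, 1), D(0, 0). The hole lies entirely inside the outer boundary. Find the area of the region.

108

Outer boundary:
Σ = (-32) + (-84) + (-34) + (-26) + (-52) = -228
Area = |Σ|/2 = 114.
Hole:
A→B: (1)(-3) − (3)(-3) = 6
B→C: (3)(1) − (1)(-3) = 6
C→D: (1)(0) − (0)(1) = 0
D→A: (0)(-3) − (1)(0) = 0
Σ = 12
Area = |Σ|/2 = 6.
Net area = 114 − 6 = 108.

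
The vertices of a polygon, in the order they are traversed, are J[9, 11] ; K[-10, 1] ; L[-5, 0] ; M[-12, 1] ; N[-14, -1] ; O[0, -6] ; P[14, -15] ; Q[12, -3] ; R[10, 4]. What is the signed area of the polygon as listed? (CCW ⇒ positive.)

Apply the shoelace (surveyor's) formula: 2A = Σ (x_i·y_{i+1} − x_{i+1}·y_i), indices taken mod 9.
Σ = (119) + (5) + (-5) + (26) + (84) + (84) + (138) + (78) + (74) = 603
Signed area = Σ/2 = 301.5 (positive ⇒ counter-clockwise traversal).

301.5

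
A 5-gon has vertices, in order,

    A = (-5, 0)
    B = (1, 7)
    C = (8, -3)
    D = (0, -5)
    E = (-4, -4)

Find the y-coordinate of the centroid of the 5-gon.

Apply the surveyor's formula. First the cross-terms c_i = x_i·y_{i+1} − x_{i+1}·y_i:
  -35, -59, -40, -20, -20  ⇒  2A = -174, A = -87.
Then Σ (y_i + y_{i+1})·c_i = 99, so ȳ = 99 / (6·(-87)) = -11/58.

-11/58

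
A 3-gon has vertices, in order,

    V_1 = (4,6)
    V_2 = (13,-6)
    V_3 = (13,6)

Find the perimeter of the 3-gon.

36

|V_1V_2| = √((9)² + (-12)²) = √225 = 15
|V_2V_3| = √((0)² + (12)²) = √144 = 12
|V_3V_1| = √((-9)² + (0)²) = √81 = 9
Perimeter = 15 + 12 + 9 = 36.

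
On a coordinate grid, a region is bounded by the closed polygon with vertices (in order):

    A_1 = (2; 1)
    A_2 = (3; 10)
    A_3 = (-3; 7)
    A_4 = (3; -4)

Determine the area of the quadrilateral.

Apply the shoelace formula: 2A = Σ (x_i·y_{i+1} − x_{i+1}·y_i), indices taken mod 4.
Σ = (17) + (51) + (-9) + (11) = 70
Area = |Σ|/2 = 35.

35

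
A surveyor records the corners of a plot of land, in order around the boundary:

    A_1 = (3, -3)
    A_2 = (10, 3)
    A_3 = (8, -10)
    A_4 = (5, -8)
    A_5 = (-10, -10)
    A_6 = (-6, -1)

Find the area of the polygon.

129

Σ = (39) + (-124) + (-14) + (-130) + (-50) + (21) = -258
Area = |Σ|/2 = 129.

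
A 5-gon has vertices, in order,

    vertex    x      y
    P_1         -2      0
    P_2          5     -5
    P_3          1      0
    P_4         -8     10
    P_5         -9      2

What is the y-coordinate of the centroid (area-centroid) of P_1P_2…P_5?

Apply the surveyor's formula. First the cross-terms c_i = x_i·y_{i+1} − x_{i+1}·y_i:
  10, 5, 10, 74, 4  ⇒  2A = 103, A = 51.5.
Then Σ (y_i + y_{i+1})·c_i = 921, so ȳ = 921 / (6·51.5) = 307/103.

307/103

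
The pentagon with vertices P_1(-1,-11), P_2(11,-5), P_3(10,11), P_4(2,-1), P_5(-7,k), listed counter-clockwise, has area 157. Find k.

The doubled signed area Σ (x_i y_{i+1} − x_{i+1} y_i) is linear in k.
With k=0 it equals 335; the coefficient of k is 3 (from the two edges through P_5).
So 3·k + 335 = 2·157 = 314 ⇒ k = -7.

-7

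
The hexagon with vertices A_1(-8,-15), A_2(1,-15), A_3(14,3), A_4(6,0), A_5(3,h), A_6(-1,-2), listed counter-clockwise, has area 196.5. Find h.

The doubled signed area Σ (x_i y_{i+1} − x_{i+1} y_i) is linear in h.
With h=0 it equals 323; the coefficient of h is 7 (from the two edges through A_5).
So 7·h + 323 = 2·196.5 = 393 ⇒ h = 10.

10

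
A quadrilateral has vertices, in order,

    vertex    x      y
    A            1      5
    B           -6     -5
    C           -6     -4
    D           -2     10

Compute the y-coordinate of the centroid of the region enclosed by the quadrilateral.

218/69

Apply the surveyor's formula. First the cross-terms c_i = x_i·y_{i+1} − x_{i+1}·y_i:
  25, -6, -68, -20  ⇒  2A = -69, A = -34.5.
Then Σ (y_i + y_{i+1})·c_i = -654, so ȳ = -654 / (6·(-34.5)) = 218/69.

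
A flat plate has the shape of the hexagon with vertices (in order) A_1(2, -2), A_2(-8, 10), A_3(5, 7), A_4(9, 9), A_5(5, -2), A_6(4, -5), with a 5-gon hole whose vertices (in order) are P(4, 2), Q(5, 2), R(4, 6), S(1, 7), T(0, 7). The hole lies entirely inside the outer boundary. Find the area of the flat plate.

Outer boundary:
Apply the shoelace (surveyor's) formula: 2A = Σ (x_i·y_{i+1} − x_{i+1}·y_i), indices taken mod 6.
A_1→A_2: (2)(10) − (-8)(-2) = 4
A_2→A_3: (-8)(7) − (5)(10) = -106
A_3→A_4: (5)(9) − (9)(7) = -18
A_4→A_5: (9)(-2) − (5)(9) = -63
A_5→A_6: (5)(-5) − (4)(-2) = -17
A_6→A_1: (4)(-2) − (2)(-5) = 2
Σ = -198
Area = |Σ|/2 = 99.
Hole:
P→Q: (4)(2) − (5)(2) = -2
Q→R: (5)(6) − (4)(2) = 22
R→S: (4)(7) − (1)(6) = 22
S→T: (1)(7) − (0)(7) = 7
T→P: (0)(2) − (4)(7) = -28
Σ = 21
Area = |Σ|/2 = 10.5.
Net area = 99 − 10.5 = 88.5.

88.5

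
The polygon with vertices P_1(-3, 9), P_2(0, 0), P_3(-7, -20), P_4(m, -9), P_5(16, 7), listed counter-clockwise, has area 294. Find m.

8

The doubled signed area Σ (x_i y_{i+1} − x_{i+1} y_i) is linear in m.
With m=0 it equals 372; the coefficient of m is 27 (from the two edges through P_4).
So 27·m + 372 = 2·294 = 588 ⇒ m = 8.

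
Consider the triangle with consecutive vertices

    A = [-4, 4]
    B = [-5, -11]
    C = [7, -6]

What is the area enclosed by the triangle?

87.5

Σ = (64) + (107) + (4) = 175
Area = |Σ|/2 = 87.5.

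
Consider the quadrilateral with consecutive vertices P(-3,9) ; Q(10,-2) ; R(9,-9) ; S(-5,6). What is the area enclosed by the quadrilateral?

Apply the shoelace (surveyor's) formula: 2A = Σ (x_i·y_{i+1} − x_{i+1}·y_i), indices taken mod 4.
Cross-terms: -84, -72, 9, -27  ⇒  Σ = -174
Area = |Σ|/2 = 87.

87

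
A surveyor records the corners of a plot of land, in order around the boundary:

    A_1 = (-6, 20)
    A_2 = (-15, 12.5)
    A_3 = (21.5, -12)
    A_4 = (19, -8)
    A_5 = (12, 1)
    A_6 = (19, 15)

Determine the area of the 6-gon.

469.125

Apply the shoelace formula: 2A = Σ (x_i·y_{i+1} − x_{i+1}·y_i), indices taken mod 6.
Σ = (225) + (-88.75) + (56) + (115) + (161) + (470) = 938.25
Area = |Σ|/2 = 469.125.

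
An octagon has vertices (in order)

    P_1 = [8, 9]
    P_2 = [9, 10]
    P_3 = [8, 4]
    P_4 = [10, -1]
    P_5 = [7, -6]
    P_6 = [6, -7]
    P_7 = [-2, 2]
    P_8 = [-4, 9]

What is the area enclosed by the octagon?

Σ = (-1) + (-44) + (-48) + (-53) + (-13) + (-2) + (-10) + (-108) = -279
Area = |Σ|/2 = 139.5.

139.5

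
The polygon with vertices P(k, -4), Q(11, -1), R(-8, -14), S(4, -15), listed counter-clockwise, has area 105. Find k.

Write out the shoelace sum; only the two edges meeting at P involve k:
2·Area = [(4·(-4) − k·(-15)) + (k·(-1) − 11·(-4))] + 14
       = 14·k + 42 = 210
⇒ k = 12.

12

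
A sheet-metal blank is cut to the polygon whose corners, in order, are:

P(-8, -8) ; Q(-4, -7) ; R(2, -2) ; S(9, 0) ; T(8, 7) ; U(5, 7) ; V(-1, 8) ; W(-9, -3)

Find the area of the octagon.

Σ = (24) + (22) + (18) + (63) + (21) + (47) + (75) + (48) = 318
Area = |Σ|/2 = 159.

159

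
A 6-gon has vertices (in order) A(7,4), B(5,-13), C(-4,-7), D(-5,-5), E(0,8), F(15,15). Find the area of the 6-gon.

Apply Gauss's area formula: 2A = Σ (x_i·y_{i+1} − x_{i+1}·y_i), indices taken mod 6.
A→B: (7)(-13) − (5)(4) = -111
B→C: (5)(-7) − (-4)(-13) = -87
C→D: (-4)(-5) − (-5)(-7) = -15
D→E: (-5)(8) − (0)(-5) = -40
E→F: (0)(15) − (15)(8) = -120
F→A: (15)(4) − (7)(15) = -45
Σ = -418
Area = |Σ|/2 = 209.

209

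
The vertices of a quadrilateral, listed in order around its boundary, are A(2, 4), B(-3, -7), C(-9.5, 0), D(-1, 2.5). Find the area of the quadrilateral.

A→B: (2)(-7) − (-3)(4) = -2
B→C: (-3)(0) − (-9.5)(-7) = -66.5
C→D: (-9.5)(2.5) − (-1)(0) = -23.75
D→A: (-1)(4) − (2)(2.5) = -9
Σ = -101.25
Area = |Σ|/2 = 50.625.

50.625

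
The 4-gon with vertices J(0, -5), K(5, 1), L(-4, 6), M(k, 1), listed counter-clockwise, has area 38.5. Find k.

-2

Write out the shoelace sum; only the two edges meeting at M involve k:
2·Area = [((-4)·1 − k·6) + (k·(-5) − 0·1)] + 59
       = -11·k + 55 = 77
⇒ k = -2.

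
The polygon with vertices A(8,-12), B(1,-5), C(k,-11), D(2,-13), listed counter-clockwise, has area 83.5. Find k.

The doubled signed area Σ (x_i y_{i+1} − x_{i+1} y_i) is linear in k.
With k=0 it equals 63; the coefficient of k is -8 (from the two edges through C).
So -8·k + 63 = 2·83.5 = 167 ⇒ k = -13.

-13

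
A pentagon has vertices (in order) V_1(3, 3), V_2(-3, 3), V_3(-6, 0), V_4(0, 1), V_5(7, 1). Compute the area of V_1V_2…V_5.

20.5

Σ = (18) + (18) + (-6) + (-7) + (18) = 41
Area = |Σ|/2 = 20.5.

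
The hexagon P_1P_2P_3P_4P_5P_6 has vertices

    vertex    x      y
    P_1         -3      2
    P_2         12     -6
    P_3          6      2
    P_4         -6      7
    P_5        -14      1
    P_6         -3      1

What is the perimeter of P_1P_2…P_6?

|P_1P_2| = √((15)² + (-8)²) = √289 = 17
|P_2P_3| = √((-6)² + (8)²) = √100 = 10
|P_3P_4| = √((-12)² + (5)²) = √169 = 13
|P_4P_5| = √((-8)² + (-6)²) = √100 = 10
|P_5P_6| = √((11)² + (0)²) = √121 = 11
|P_6P_1| = √((0)² + (1)²) = √1 = 1
Perimeter = 17 + 10 + 13 + 10 + 11 + 1 = 62.

62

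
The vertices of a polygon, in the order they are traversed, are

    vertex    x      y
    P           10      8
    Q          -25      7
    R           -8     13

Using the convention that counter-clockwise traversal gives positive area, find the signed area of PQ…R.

Apply the surveyor's formula: 2A = Σ (x_i·y_{i+1} − x_{i+1}·y_i), indices taken mod 3.
Σ = (270) + (-269) + (-194) = -193
Signed area = Σ/2 = -96.5 (negative ⇒ clockwise traversal).

-96.5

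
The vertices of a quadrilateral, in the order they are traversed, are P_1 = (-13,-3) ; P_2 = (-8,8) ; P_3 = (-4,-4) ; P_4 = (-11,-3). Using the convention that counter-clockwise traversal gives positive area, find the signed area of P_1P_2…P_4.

-51

Apply the surveyor's formula: 2A = Σ (x_i·y_{i+1} − x_{i+1}·y_i), indices taken mod 4.
Cross-terms: -128, 64, -32, -6  ⇒  Σ = -102
Signed area = Σ/2 = -51 (negative ⇒ clockwise traversal).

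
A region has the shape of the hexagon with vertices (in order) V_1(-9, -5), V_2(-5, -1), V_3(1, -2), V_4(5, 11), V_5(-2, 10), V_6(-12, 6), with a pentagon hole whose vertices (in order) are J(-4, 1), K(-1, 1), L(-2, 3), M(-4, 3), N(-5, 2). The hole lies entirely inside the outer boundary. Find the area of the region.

Outer boundary:
Apply the shoelace (surveyor's) formula: 2A = Σ (x_i·y_{i+1} − x_{i+1}·y_i), indices taken mod 6.
Σ = (-16) + (11) + (21) + (72) + (108) + (114) = 310
Area = |Σ|/2 = 155.
Hole:
Apply the surveyor's formula: 2A = Σ (x_i·y_{i+1} − x_{i+1}·y_i), indices taken mod 5.
J→K: (-4)(1) − (-1)(1) = -3
K→L: (-1)(3) − (-2)(1) = -1
L→M: (-2)(3) − (-4)(3) = 6
M→N: (-4)(2) − (-5)(3) = 7
N→J: (-5)(1) − (-4)(2) = 3
Σ = 12
Area = |Σ|/2 = 6.
Net area = 155 − 6 = 149.

149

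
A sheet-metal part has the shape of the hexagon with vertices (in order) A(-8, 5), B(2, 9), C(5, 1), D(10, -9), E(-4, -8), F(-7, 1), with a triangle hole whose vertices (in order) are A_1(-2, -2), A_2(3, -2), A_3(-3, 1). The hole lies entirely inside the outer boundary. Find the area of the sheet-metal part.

184

Outer boundary:
Apply the shoelace (surveyor's) formula: 2A = Σ (x_i·y_{i+1} − x_{i+1}·y_i), indices taken mod 6.
Σ = (-82) + (-43) + (-55) + (-116) + (-60) + (-27) = -383
Area = |Σ|/2 = 191.5.
Hole:
Cross-terms: 10, -3, 8  ⇒  Σ = 15
Area = |Σ|/2 = 7.5.
Net area = 191.5 − 7.5 = 184.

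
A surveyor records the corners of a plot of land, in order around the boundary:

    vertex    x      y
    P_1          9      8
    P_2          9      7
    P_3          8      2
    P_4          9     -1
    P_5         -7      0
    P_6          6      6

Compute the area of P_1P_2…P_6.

Cross-terms: -9, -38, -26, -7, -42, -6  ⇒  Σ = -128
Area = |Σ|/2 = 64.

64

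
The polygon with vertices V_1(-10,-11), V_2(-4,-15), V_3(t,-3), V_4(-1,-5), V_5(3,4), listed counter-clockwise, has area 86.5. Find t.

4

The doubled signed area Σ (x_i y_{i+1} − x_{i+1} y_i) is linear in t.
With t=0 it equals 133; the coefficient of t is 10 (from the two edges through V_3).
So 10·t + 133 = 2·86.5 = 173 ⇒ t = 4.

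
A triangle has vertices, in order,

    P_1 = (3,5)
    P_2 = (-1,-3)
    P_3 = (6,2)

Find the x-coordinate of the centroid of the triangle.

8/3

Apply the shoelace (surveyor's) formula. First the cross-terms c_i = x_i·y_{i+1} − x_{i+1}·y_i:
  -4, 16, 24  ⇒  2A = 36, A = 18.
Then Σ (x_i + x_{i+1})·c_i = 288, so x̄ = 288 / (6·18) = 8/3.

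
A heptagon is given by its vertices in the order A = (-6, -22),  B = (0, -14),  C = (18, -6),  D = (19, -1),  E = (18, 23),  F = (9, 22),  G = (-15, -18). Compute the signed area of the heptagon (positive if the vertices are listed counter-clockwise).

Apply the surveyor's formula: 2A = Σ (x_i·y_{i+1} − x_{i+1}·y_i), indices taken mod 7.
Σ = (84) + (252) + (96) + (455) + (189) + (168) + (222) = 1466
Signed area = Σ/2 = 733 (positive ⇒ counter-clockwise traversal).

733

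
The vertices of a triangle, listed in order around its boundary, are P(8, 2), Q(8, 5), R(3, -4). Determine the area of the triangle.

Σ = (24) + (-47) + (38) = 15
Area = |Σ|/2 = 7.5.

7.5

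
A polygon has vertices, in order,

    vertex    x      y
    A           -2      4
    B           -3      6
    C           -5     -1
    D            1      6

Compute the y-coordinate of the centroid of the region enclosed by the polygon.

Apply the surveyor's formula. First the cross-terms c_i = x_i·y_{i+1} − x_{i+1}·y_i:
  0, 33, -29, 16  ⇒  2A = 20, A = 10.
Then Σ (y_i + y_{i+1})·c_i = 180, so ȳ = 180 / (6·10) = 3.

3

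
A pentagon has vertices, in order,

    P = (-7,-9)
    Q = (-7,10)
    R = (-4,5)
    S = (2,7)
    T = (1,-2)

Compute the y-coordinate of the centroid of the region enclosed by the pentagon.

79/150

Apply Gauss's area formula. First the cross-terms c_i = x_i·y_{i+1} − x_{i+1}·y_i:
  -133, 5, -38, -11, -23  ⇒  2A = -200, A = -100.
Then Σ (y_i + y_{i+1})·c_i = -316, so ȳ = -316 / (6·(-100)) = 79/150.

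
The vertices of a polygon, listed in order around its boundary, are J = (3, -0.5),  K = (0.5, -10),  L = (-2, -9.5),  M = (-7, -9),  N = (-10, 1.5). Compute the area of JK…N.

Apply Gauss's area formula: 2A = Σ (x_i·y_{i+1} − x_{i+1}·y_i), indices taken mod 5.
J→K: (3)(-10) − (0.5)(-0.5) = -29.75
K→L: (0.5)(-9.5) − (-2)(-10) = -24.75
L→M: (-2)(-9) − (-7)(-9.5) = -48.5
M→N: (-7)(1.5) − (-10)(-9) = -100.5
N→J: (-10)(-0.5) − (3)(1.5) = 0.5
Σ = -203
Area = |Σ|/2 = 101.5.

101.5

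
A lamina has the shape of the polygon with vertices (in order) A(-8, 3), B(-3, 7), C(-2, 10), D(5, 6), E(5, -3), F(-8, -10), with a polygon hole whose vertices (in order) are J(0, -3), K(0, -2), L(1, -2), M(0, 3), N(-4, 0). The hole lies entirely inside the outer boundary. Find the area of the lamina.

Outer boundary:
Apply the shoelace (surveyor's) formula: 2A = Σ (x_i·y_{i+1} − x_{i+1}·y_i), indices taken mod 6.
Cross-terms: -47, -16, -62, -45, -74, -104  ⇒  Σ = -348
Area = |Σ|/2 = 174.
Hole:
Σ = (0) + (2) + (3) + (12) + (12) = 29
Area = |Σ|/2 = 14.5.
Net area = 174 − 14.5 = 159.5.

159.5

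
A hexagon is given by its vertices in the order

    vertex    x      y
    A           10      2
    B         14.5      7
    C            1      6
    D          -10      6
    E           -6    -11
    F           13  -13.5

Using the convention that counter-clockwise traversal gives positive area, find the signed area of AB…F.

359

Apply Gauss's area formula: 2A = Σ (x_i·y_{i+1} − x_{i+1}·y_i), indices taken mod 6.
Σ = (41) + (80) + (66) + (146) + (224) + (161) = 718
Signed area = Σ/2 = 359 (positive ⇒ counter-clockwise traversal).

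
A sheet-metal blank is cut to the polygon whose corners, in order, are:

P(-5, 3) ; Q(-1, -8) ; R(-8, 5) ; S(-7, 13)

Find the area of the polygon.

25.5

Cross-terms: 43, -69, -69, 44  ⇒  Σ = -51
Area = |Σ|/2 = 25.5.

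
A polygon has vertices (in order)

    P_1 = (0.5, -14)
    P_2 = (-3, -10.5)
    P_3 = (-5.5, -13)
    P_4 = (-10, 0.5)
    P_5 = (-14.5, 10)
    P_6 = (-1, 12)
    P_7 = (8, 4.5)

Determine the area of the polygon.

335.125

Apply the shoelace formula: 2A = Σ (x_i·y_{i+1} − x_{i+1}·y_i), indices taken mod 7.
Σ = (-47.25) + (-18.75) + (-132.75) + (-92.75) + (-164) + (-100.5) + (-114.25) = -670.25
Area = |Σ|/2 = 335.125.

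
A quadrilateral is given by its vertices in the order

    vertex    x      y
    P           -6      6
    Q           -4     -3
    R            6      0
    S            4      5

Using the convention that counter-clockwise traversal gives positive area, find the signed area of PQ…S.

72

Apply the shoelace formula: 2A = Σ (x_i·y_{i+1} − x_{i+1}·y_i), indices taken mod 4.
Σ = (42) + (18) + (30) + (54) = 144
Signed area = Σ/2 = 72 (positive ⇒ counter-clockwise traversal).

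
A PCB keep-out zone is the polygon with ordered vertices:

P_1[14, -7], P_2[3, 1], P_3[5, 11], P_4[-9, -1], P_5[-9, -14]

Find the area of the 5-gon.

266.5

Apply the shoelace formula: 2A = Σ (x_i·y_{i+1} − x_{i+1}·y_i), indices taken mod 5.
Σ = (35) + (28) + (94) + (117) + (259) = 533
Area = |Σ|/2 = 266.5.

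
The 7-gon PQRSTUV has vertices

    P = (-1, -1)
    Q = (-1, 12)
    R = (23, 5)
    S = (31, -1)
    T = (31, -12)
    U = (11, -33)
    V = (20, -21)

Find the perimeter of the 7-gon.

132

|PQ| = √((0)² + (13)²) = √169 = 13
|QR| = √((24)² + (-7)²) = √625 = 25
|RS| = √((8)² + (-6)²) = √100 = 10
|ST| = √((0)² + (-11)²) = √121 = 11
|TU| = √((-20)² + (-21)²) = √841 = 29
|UV| = √((9)² + (12)²) = √225 = 15
|VP| = √((-21)² + (20)²) = √841 = 29
Perimeter = 13 + 25 + 10 + 11 + 29 + 15 + 29 = 132.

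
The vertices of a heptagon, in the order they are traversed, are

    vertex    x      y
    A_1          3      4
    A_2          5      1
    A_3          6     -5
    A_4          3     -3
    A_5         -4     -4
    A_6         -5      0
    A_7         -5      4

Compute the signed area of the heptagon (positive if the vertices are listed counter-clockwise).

-73.5

Cross-terms: -17, -31, -3, -24, -20, -20, -32  ⇒  Σ = -147
Signed area = Σ/2 = -73.5 (negative ⇒ clockwise traversal).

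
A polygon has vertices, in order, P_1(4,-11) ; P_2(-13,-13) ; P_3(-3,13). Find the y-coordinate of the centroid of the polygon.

-11/3

Apply the shoelace (surveyor's) formula. First the cross-terms c_i = x_i·y_{i+1} − x_{i+1}·y_i:
  -195, -208, -19  ⇒  2A = -422, A = -211.
Then Σ (y_i + y_{i+1})·c_i = 4642, so ȳ = 4642 / (6·(-211)) = -11/3.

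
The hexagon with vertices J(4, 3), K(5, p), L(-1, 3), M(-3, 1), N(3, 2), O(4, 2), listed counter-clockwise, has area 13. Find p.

The doubled signed area Σ (x_i y_{i+1} − x_{i+1} y_i) is linear in p.
With p=0 it equals 1; the coefficient of p is 5 (from the two edges through K).
So 5·p + 1 = 2·13 = 26 ⇒ p = 5.

5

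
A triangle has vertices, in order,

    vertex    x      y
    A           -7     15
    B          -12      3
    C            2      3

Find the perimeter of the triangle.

42

|AB| = √((-5)² + (-12)²) = √169 = 13
|BC| = √((14)² + (0)²) = √196 = 14
|CA| = √((-9)² + (12)²) = √225 = 15
Perimeter = 13 + 14 + 15 = 42.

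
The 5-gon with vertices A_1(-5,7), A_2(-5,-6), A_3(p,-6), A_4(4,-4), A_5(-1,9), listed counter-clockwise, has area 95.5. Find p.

The doubled signed area Σ (x_i y_{i+1} − x_{i+1} y_i) is linear in p.
With p=0 it equals 189; the coefficient of p is 2 (from the two edges through A_3).
So 2·p + 189 = 2·95.5 = 191 ⇒ p = 1.

1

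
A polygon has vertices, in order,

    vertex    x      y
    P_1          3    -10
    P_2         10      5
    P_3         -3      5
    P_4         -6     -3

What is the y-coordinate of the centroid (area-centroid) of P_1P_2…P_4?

Apply the shoelace (surveyor's) formula. First the cross-terms c_i = x_i·y_{i+1} − x_{i+1}·y_i:
  115, 65, 39, 69  ⇒  2A = 288, A = 144.
Then Σ (y_i + y_{i+1})·c_i = -744, so ȳ = -744 / (6·144) = -31/36.

-31/36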